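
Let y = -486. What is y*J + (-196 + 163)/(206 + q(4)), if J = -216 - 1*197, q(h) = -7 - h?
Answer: 13046659/65 ≈ 2.0072e+5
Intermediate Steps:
J = -413 (J = -216 - 197 = -413)
y*J + (-196 + 163)/(206 + q(4)) = -486*(-413) + (-196 + 163)/(206 + (-7 - 1*4)) = 200718 - 33/(206 + (-7 - 4)) = 200718 - 33/(206 - 11) = 200718 - 33/195 = 200718 - 33*1/195 = 200718 - 11/65 = 13046659/65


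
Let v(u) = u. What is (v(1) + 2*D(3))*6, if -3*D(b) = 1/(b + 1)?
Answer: 5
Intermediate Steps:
D(b) = -1/(3*(1 + b)) (D(b) = -1/(3*(b + 1)) = -1/(3*(1 + b)))
(v(1) + 2*D(3))*6 = (1 + 2*(-1/(3 + 3*3)))*6 = (1 + 2*(-1/(3 + 9)))*6 = (1 + 2*(-1/12))*6 = (1 - ⅙)*6 = (⅚)*6 = 5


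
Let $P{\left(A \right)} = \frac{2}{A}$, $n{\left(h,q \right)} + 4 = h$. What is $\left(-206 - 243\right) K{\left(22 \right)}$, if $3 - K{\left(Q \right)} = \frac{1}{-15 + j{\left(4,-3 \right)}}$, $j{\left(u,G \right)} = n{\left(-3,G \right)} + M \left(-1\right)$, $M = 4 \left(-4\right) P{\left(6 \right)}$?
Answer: $- \frac{68697}{50} \approx -1373.9$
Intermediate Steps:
$n{\left(h,q \right)} = -4 + h$
$M = - \frac{16}{3}$ ($M = 4 \left(-4\right) \frac{2}{6} = - 16 \cdot 2 \cdot \frac{1}{6} = \left(-16\right) \frac{1}{3} = - \frac{16}{3} \approx -5.3333$)
$j{\left(u,G \right)} = - \frac{5}{3}$ ($j{\left(u,G \right)} = \left(-4 - 3\right) - - \frac{16}{3} = -7 + \frac{16}{3} = - \frac{5}{3}$)
$K{\left(Q \right)} = \frac{153}{50}$ ($K{\left(Q \right)} = 3 - \frac{1}{-15 - \frac{5}{3}} = 3 - \frac{1}{- \frac{50}{3}} = 3 - - \frac{3}{50} = 3 + \frac{3}{50} = \frac{153}{50}$)
$\left(-206 - 243\right) K{\left(22 \right)} = \left(-206 - 243\right) \frac{153}{50} = \left(-449\right) \frac{153}{50} = - \frac{68697}{50}$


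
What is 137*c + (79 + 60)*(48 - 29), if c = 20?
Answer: 5381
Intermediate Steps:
137*c + (79 + 60)*(48 - 29) = 137*20 + (79 + 60)*(48 - 29) = 2740 + 139*19 = 2740 + 2641 = 5381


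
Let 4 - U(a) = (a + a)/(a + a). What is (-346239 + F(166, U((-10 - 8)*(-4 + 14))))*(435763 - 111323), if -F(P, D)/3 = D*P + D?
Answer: -112821414480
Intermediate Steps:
U(a) = 3 (U(a) = 4 - (a + a)/(a + a) = 4 - 2*a/(2*a) = 4 - 2*a*1/(2*a) = 4 - 1*1 = 4 - 1 = 3)
F(P, D) = -3*D - 3*D*P (F(P, D) = -3*(D*P + D) = -3*(D + D*P) = -3*D - 3*D*P)
(-346239 + F(166, U((-10 - 8)*(-4 + 14))))*(435763 - 111323) = (-346239 - 3*3*(1 + 166))*(435763 - 111323) = (-346239 - 3*3*167)*324440 = (-346239 - 1503)*324440 = -347742*324440 = -112821414480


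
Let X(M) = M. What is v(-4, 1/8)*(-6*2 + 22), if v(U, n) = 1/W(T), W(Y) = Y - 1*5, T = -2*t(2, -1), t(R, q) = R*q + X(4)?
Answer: -10/9 ≈ -1.1111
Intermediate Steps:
t(R, q) = 4 + R*q (t(R, q) = R*q + 4 = 4 + R*q)
T = -4 (T = -2*(4 + 2*(-1)) = -2*(4 - 2) = -2*2 = -4)
W(Y) = -5 + Y (W(Y) = Y - 5 = -5 + Y)
v(U, n) = -⅑ (v(U, n) = 1/(-5 - 4) = 1/(-9) = -⅑)
v(-4, 1/8)*(-6*2 + 22) = -(-6*2 + 22)/9 = -(-12 + 22)/9 = -⅑*10 = -10/9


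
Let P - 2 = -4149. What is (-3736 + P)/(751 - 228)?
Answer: -7883/523 ≈ -15.073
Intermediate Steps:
P = -4147 (P = 2 - 4149 = -4147)
(-3736 + P)/(751 - 228) = (-3736 - 4147)/(751 - 228) = -7883/523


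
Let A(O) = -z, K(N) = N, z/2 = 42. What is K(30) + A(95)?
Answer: -54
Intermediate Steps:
z = 84 (z = 2*42 = 84)
A(O) = -84 (A(O) = -1*84 = -84)
K(30) + A(95) = 30 - 84 = -54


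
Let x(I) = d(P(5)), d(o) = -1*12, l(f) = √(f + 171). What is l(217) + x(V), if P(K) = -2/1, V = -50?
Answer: -12 + 2*√97 ≈ 7.6977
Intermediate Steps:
P(K) = -2 (P(K) = -2*1 = -2)
l(f) = √(171 + f)
d(o) = -12
x(I) = -12
l(217) + x(V) = √(171 + 217) - 12 = √388 - 12 = 2*√97 - 12 = -12 + 2*√97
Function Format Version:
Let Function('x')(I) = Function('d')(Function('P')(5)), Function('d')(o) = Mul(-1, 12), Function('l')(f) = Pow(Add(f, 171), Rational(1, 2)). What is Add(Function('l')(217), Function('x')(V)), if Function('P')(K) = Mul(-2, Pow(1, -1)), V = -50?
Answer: Add(-12, Mul(2, Pow(97, Rational(1, 2)))) ≈ 7.6977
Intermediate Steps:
Function('P')(K) = -2 (Function('P')(K) = Mul(-2, 1) = -2)
Function('l')(f) = Pow(Add(171, f), Rational(1, 2))
Function('d')(o) = -12
Function('x')(I) = -12
Add(Function('l')(217), Function('x')(V)) = Add(Pow(Add(171, 217), Rational(1, 2)), -12) = Add(Pow(388, Rational(1, 2)), -12) = Add(Mul(2, Pow(97, Rational(1, 2))), -12) = Add(-12, Mul(2, Pow(97, Rational(1, 2))))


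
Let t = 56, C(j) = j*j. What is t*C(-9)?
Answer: 4536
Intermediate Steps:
C(j) = j**2
t*C(-9) = 56*(-9)**2 = 56*81 = 4536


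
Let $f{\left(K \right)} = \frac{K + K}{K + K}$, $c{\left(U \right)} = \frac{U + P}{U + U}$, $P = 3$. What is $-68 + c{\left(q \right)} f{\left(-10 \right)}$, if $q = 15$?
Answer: $- \frac{337}{5} \approx -67.4$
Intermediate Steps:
$c{\left(U \right)} = \frac{3 + U}{2 U}$ ($c{\left(U \right)} = \frac{U + 3}{U + U} = \frac{3 + U}{2 U}$)
$f{\left(K \right)} = 1$ ($f{\left(K \right)} = \frac{2 K}{2 K} = 2 K \frac{1}{2 K} = 1$)
$-68 + c{\left(q \right)} f{\left(-10 \right)} = -68 + \frac{3 + 15}{2 \cdot 15} \cdot 1 = -68 + \frac{1}{2} \cdot \frac{1}{15} \cdot 18 \cdot 1 = -68 + \frac{3}{5} \cdot 1 = -68 + \frac{3}{5} = - \frac{337}{5}$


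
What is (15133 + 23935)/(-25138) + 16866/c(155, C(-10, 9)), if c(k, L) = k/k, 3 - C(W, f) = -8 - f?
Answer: 211969220/12569 ≈ 16864.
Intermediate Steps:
C(W, f) = 11 + f (C(W, f) = 3 - (-8 - f) = 3 + (8 + f) = 11 + f)
c(k, L) = 1
(15133 + 23935)/(-25138) + 16866/c(155, C(-10, 9)) = (15133 + 23935)/(-25138) + 16866/1 = 39068*(-1/25138) + 16866*1 = -19534/12569 + 16866 = 211969220/12569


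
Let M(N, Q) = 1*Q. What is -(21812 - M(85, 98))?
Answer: -21714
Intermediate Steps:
M(N, Q) = Q
-(21812 - M(85, 98)) = -(21812 - 1*98) = -(21812 - 98) = -1*21714 = -21714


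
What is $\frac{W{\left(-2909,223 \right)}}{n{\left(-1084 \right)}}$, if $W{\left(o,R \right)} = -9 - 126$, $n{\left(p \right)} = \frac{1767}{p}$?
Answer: $\frac{48780}{589} \approx 82.818$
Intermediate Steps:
$W{\left(o,R \right)} = -135$ ($W{\left(o,R \right)} = -9 - 126 = -135$)
$\frac{W{\left(-2909,223 \right)}}{n{\left(-1084 \right)}} = - \frac{135}{1767 \frac{1}{-1084}} = - \frac{135}{1767 \left(- \frac{1}{1084}\right)} = - \frac{135}{- \frac{1767}{1084}} = \left(-135\right) \left(- \frac{1084}{1767}\right) = \frac{48780}{589}$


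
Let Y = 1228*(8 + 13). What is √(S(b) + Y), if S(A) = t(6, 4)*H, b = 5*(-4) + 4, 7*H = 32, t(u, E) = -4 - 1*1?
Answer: 2*√315623/7 ≈ 160.52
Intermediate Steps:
t(u, E) = -5 (t(u, E) = -4 - 1 = -5)
H = 32/7 (H = (⅐)*32 = 32/7 ≈ 4.5714)
Y = 25788 (Y = 1228*21 = 25788)
b = -16 (b = -20 + 4 = -16)
S(A) = -160/7 (S(A) = -5*32/7 = -160/7)
√(S(b) + Y) = √(-160/7 + 25788) = √(180356/7) = 2*√315623/7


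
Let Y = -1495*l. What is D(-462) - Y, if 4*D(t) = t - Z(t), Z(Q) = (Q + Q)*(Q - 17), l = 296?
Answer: 663511/2 ≈ 3.3176e+5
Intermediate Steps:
Z(Q) = 2*Q*(-17 + Q) (Z(Q) = (2*Q)*(-17 + Q) = 2*Q*(-17 + Q))
Y = -442520 (Y = -1495*296 = -442520)
D(t) = t/4 - t*(-17 + t)/2 (D(t) = (t - 2*t*(-17 + t))/4 = t/4 - t*(-17 + t)/2)
D(-462) - Y = (1/4)*(-462)*(35 - 2*(-462)) - 1*(-442520) = (1/4)*(-462)*(35 + 924) + 442520 = (1/4)*(-462)*959 + 442520 = -221529/2 + 442520 = 663511/2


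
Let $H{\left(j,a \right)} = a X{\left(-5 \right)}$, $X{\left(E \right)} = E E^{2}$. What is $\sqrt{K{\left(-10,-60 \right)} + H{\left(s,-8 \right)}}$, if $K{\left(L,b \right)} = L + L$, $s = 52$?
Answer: $14 \sqrt{5} \approx 31.305$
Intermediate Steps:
$K{\left(L,b \right)} = 2 L$
$X{\left(E \right)} = E^{3}$
$H{\left(j,a \right)} = - 125 a$ ($H{\left(j,a \right)} = a \left(-5\right)^{3} = a \left(-125\right) = - 125 a$)
$\sqrt{K{\left(-10,-60 \right)} + H{\left(s,-8 \right)}} = \sqrt{2 \left(-10\right) - -1000} = \sqrt{-20 + 1000} = \sqrt{980} = 14 \sqrt{5}$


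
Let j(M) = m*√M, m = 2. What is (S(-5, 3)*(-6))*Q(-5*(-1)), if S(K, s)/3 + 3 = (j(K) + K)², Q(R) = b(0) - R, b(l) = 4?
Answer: 36 - 360*I*√5 ≈ 36.0 - 804.98*I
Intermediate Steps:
j(M) = 2*√M
Q(R) = 4 - R
S(K, s) = -9 + 3*(K + 2*√K)² (S(K, s) = -9 + 3*(2*√K + K)² = -9 + 3*(K + 2*√K)²)
(S(-5, 3)*(-6))*Q(-5*(-1)) = ((-9 + 3*(-5 + 2*√(-5))²)*(-6))*(4 - (-5)*(-1)) = ((-9 + 3*(-5 + 2*(I*√5))²)*(-6))*(4 - 1*5) = ((-9 + 3*(-5 + 2*I*√5)²)*(-6))*(4 - 5) = (54 - 18*(-5 + 2*I*√5)²)*(-1) = -54 + 18*(-5 + 2*I*√5)²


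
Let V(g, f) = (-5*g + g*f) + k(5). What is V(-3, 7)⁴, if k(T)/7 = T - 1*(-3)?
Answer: 6250000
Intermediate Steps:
k(T) = 21 + 7*T (k(T) = 7*(T - 1*(-3)) = 7*(T + 3) = 7*(3 + T) = 21 + 7*T)
V(g, f) = 56 - 5*g + f*g (V(g, f) = (-5*g + g*f) + (21 + 7*5) = (-5*g + f*g) + (21 + 35) = (-5*g + f*g) + 56 = 56 - 5*g + f*g)
V(-3, 7)⁴ = (56 - 5*(-3) + 7*(-3))⁴ = (56 + 15 - 21)⁴ = 50⁴ = 6250000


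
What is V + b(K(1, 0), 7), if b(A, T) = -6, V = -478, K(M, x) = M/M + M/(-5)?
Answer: -484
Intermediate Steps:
K(M, x) = 1 - M/5 (K(M, x) = 1 + M*(-⅕) = 1 - M/5)
V + b(K(1, 0), 7) = -478 - 6 = -484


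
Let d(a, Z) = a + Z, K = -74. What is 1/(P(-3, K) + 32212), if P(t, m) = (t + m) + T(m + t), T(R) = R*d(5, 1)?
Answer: 1/31673 ≈ 3.1573e-5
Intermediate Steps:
d(a, Z) = Z + a
T(R) = 6*R (T(R) = R*(1 + 5) = R*6 = 6*R)
P(t, m) = 7*m + 7*t (P(t, m) = (t + m) + 6*(m + t) = (m + t) + (6*m + 6*t) = 7*m + 7*t)
1/(P(-3, K) + 32212) = 1/((7*(-74) + 7*(-3)) + 32212) = 1/((-518 - 21) + 32212) = 1/(-539 + 32212) = 1/31673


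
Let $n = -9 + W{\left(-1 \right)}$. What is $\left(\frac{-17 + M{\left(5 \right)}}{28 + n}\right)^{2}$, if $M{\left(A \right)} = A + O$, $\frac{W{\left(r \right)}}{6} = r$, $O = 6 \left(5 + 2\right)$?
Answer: $\frac{900}{169} \approx 5.3254$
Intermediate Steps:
$O = 42$ ($O = 6 \cdot 7 = 42$)
$W{\left(r \right)} = 6 r$
$M{\left(A \right)} = 42 + A$ ($M{\left(A \right)} = A + 42 = 42 + A$)
$n = -15$ ($n = -9 + 6 \left(-1\right) = -9 - 6 = -15$)
$\left(\frac{-17 + M{\left(5 \right)}}{28 + n}\right)^{2} = \left(\frac{-17 + \left(42 + 5\right)}{28 - 15}\right)^{2} = \left(\frac{-17 + 47}{13}\right)^{2} = \left(30 \cdot \frac{1}{13}\right)^{2} = \left(\frac{30}{13}\right)^{2} = \frac{900}{169}$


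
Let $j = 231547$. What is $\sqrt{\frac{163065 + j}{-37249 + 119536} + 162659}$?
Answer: $\frac{\sqrt{122380113256535}}{27429} \approx 403.32$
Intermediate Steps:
$\sqrt{\frac{163065 + j}{-37249 + 119536} + 162659} = \sqrt{\frac{163065 + 231547}{-37249 + 119536} + 162659} = \sqrt{\frac{394612}{82287} + 162659} = \sqrt{\frac{13385115745}{82287}} = \frac{\sqrt{122380113256535}}{27429}$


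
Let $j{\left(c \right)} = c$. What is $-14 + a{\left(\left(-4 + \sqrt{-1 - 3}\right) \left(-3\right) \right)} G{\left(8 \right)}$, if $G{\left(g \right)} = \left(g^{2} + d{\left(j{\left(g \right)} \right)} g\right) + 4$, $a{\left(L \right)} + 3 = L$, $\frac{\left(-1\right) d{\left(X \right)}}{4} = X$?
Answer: $-1706 + 1128 i \approx -1706.0 + 1128.0 i$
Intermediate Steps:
$d{\left(X \right)} = - 4 X$
$a{\left(L \right)} = -3 + L$
$G{\left(g \right)} = 4 - 3 g^{2}$ ($G{\left(g \right)} = \left(g^{2} + - 4 g g\right) + 4 = \left(g^{2} - 4 g^{2}\right) + 4 = - 3 g^{2} + 4 = 4 - 3 g^{2}$)
$-14 + a{\left(\left(-4 + \sqrt{-1 - 3}\right) \left(-3\right) \right)} G{\left(8 \right)} = -14 + \left(-3 + \left(-4 + \sqrt{-1 - 3}\right) \left(-3\right)\right) \left(4 - 3 \cdot 8^{2}\right) = -14 + \left(-3 + \left(-4 + \sqrt{-4}\right) \left(-3\right)\right) \left(4 - 192\right) = -14 + \left(-3 + \left(-4 + 2 i\right) \left(-3\right)\right) \left(4 - 192\right) = -14 + \left(-3 + \left(12 - 6 i\right)\right) \left(-188\right) = -14 + \left(9 - 6 i\right) \left(-188\right) = -14 - \left(1692 - 1128 i\right) = -1706 + 1128 i$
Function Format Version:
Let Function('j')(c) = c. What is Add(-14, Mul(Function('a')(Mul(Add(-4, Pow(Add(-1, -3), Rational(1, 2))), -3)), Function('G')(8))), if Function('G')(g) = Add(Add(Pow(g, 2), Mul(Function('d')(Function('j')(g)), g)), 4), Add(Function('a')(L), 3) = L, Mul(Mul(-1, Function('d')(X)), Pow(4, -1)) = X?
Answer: Add(-1706, Mul(1128, I)) ≈ Add(-1706.0, Mul(1128.0, I))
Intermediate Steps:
Function('d')(X) = Mul(-4, X)
Function('a')(L) = Add(-3, L)
Function('G')(g) = Add(4, Mul(-3, Pow(g, 2))) (Function('G')(g) = Add(Add(Pow(g, 2), Mul(Mul(-4, g), g)), 4) = Add(Add(Pow(g, 2), Mul(-4, Pow(g, 2))), 4) = Add(Mul(-3, Pow(g, 2)), 4) = Add(4, Mul(-3, Pow(g, 2))))
Add(-14, Mul(Function('a')(Mul(Add(-4, Pow(Add(-1, -3), Rational(1, 2))), -3)), Function('G')(8))) = Add(-14, Mul(Add(-3, Mul(Add(-4, Pow(Add(-1, -3), Rational(1, 2))), -3)), Add(4, Mul(-3, Pow(8, 2))))) = Add(-14, Mul(Add(-3, Mul(Add(-4, Pow(-4, Rational(1, 2))), -3)), Add(4, Mul(-3, 64)))) = Add(-14, Mul(Add(-3, Mul(Add(-4, Mul(2, I)), -3)), Add(4, -192))) = Add(-14, Mul(Add(-3, Add(12, Mul(-6, I))), -188)) = Add(-14, Mul(Add(9, Mul(-6, I)), -188)) = Add(-14, Add(-1692, Mul(1128, I))) = Add(-1706, Mul(1128, I))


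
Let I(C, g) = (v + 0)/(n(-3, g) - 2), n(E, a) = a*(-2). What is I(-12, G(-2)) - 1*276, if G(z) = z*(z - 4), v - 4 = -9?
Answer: -7171/26 ≈ -275.81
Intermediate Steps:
v = -5 (v = 4 - 9 = -5)
n(E, a) = -2*a
G(z) = z*(-4 + z)
I(C, g) = -5/(-2 - 2*g) (I(C, g) = (-5 + 0)/(-2*g - 2) = -5/(-2 - 2*g))
I(-12, G(-2)) - 1*276 = 5/(2*(1 - 2*(-4 - 2))) - 1*276 = 5/(2*(1 - 2*(-6))) - 276 = 5/(2*(1 + 12)) - 276 = (5/2)/13 - 276 = (5/2)*(1/13) - 276 = 5/26 - 276 = -7171/26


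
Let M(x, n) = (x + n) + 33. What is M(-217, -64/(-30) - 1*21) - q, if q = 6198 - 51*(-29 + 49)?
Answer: -80713/15 ≈ -5380.9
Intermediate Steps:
q = 5178 (q = 6198 - 51*20 = 6198 - 1020 = 5178)
M(x, n) = 33 + n + x (M(x, n) = (n + x) + 33 = 33 + n + x)
M(-217, -64/(-30) - 1*21) - q = (33 + (-64/(-30) - 1*21) - 217) - 1*5178 = (33 + (-64*(-1/30) - 21) - 217) - 5178 = (33 + (32/15 - 21) - 217) - 5178 = (33 - 283/15 - 217) - 5178 = -3043/15 - 5178 = -80713/15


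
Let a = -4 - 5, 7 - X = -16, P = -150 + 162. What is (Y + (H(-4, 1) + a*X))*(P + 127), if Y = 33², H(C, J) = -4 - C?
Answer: 122598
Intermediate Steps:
P = 12
X = 23 (X = 7 - 1*(-16) = 7 + 16 = 23)
a = -9
Y = 1089
(Y + (H(-4, 1) + a*X))*(P + 127) = (1089 + ((-4 - 1*(-4)) - 9*23))*(12 + 127) = (1089 + ((-4 + 4) - 207))*139 = (1089 + (0 - 207))*139 = (1089 - 207)*139 = 882*139 = 122598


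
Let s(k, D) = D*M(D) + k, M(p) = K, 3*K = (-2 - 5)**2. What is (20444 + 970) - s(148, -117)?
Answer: 23177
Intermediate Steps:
K = 49/3 (K = (-2 - 5)**2/3 = (1/3)*(-7)**2 = (1/3)*49 = 49/3 ≈ 16.333)
M(p) = 49/3
s(k, D) = k + 49*D/3 (s(k, D) = D*(49/3) + k = 49*D/3 + k = k + 49*D/3)
(20444 + 970) - s(148, -117) = (20444 + 970) - (148 + (49/3)*(-117)) = 21414 - (148 - 1911) = 21414 - 1*(-1763) = 21414 + 1763 = 23177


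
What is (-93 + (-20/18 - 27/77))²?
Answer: 4285273444/480249 ≈ 8923.0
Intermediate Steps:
(-93 + (-20/18 - 27/77))² = (-93 + (-20*1/18 - 27*1/77))² = (-93 + (-10/9 - 27/77))² = (-93 - 1013/693)² = (-65462/693)² = 4285273444/480249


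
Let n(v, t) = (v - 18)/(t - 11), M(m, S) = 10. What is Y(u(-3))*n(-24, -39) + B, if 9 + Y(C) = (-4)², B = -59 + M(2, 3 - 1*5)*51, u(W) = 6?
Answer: 11422/25 ≈ 456.88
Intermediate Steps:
B = 451 (B = -59 + 10*51 = -59 + 510 = 451)
Y(C) = 7 (Y(C) = -9 + (-4)² = -9 + 16 = 7)
n(v, t) = (-18 + v)/(-11 + t)
Y(u(-3))*n(-24, -39) + B = 7*((-18 - 24)/(-11 - 39)) + 451 = 7*(-42/(-50)) + 451 = 7*(-1/50*(-42)) + 451 = 7*(21/25) + 451 = 147/25 + 451 = 11422/25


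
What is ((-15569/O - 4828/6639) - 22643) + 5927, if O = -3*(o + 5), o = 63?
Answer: -7512345739/451452 ≈ -16640.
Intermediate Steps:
O = -204 (O = -3*(63 + 5) = -3*68 = -204)
((-15569/O - 4828/6639) - 22643) + 5927 = ((-15569/(-204) - 4828/6639) - 22643) + 5927 = ((-15569*(-1/204) - 4828*1/6639) - 22643) + 5927 = ((15569/204 - 4828/6639) - 22643) + 5927 = (34125893/451452 - 22643) + 5927 = -10188101743/451452 + 5927 = -7512345739/451452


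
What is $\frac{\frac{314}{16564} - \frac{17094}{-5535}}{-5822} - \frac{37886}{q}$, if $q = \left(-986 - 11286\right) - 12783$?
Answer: $\frac{3287042891485}{2174574742596} \approx 1.5116$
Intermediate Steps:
$q = -25055$ ($q = -12272 - 12783 = -25055$)
$\frac{\frac{314}{16564} - \frac{17094}{-5535}}{-5822} - \frac{37886}{q} = \frac{\frac{314}{16564} - \frac{17094}{-5535}}{-5822} - \frac{37886}{-25055} = \left(314 \cdot \frac{1}{16564} - - \frac{5698}{1845}\right) \left(- \frac{1}{5822}\right) - - \frac{37886}{25055} = \left(\frac{157}{8282} + \frac{5698}{1845}\right) \left(- \frac{1}{5822}\right) + \frac{37886}{25055} = \frac{1158061}{372690} \left(- \frac{1}{5822}\right) + \frac{37886}{25055} = - \frac{1158061}{2169801180} + \frac{37886}{25055} = \frac{3287042891485}{2174574742596}$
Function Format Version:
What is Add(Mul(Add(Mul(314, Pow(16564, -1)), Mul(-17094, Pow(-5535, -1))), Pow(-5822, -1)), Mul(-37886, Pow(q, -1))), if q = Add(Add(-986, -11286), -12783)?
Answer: Rational(3287042891485, 2174574742596) ≈ 1.5116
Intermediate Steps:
q = -25055 (q = Add(-12272, -12783) = -25055)
Add(Mul(Add(Mul(314, Pow(16564, -1)), Mul(-17094, Pow(-5535, -1))), Pow(-5822, -1)), Mul(-37886, Pow(q, -1))) = Add(Mul(Add(Mul(314, Pow(16564, -1)), Mul(-17094, Pow(-5535, -1))), Pow(-5822, -1)), Mul(-37886, Pow(-25055, -1))) = Add(Mul(Add(Mul(314, Rational(1, 16564)), Mul(-17094, Rational(-1, 5535))), Rational(-1, 5822)), Mul(-37886, Rational(-1, 25055))) = Add(Mul(Add(Rational(157, 8282), Rational(5698, 1845)), Rational(-1, 5822)), Rational(37886, 25055)) = Add(Mul(Rational(1158061, 372690), Rational(-1, 5822)), Rational(37886, 25055)) = Add(Rational(-1158061, 2169801180), Rational(37886, 25055)) = Rational(3287042891485, 2174574742596)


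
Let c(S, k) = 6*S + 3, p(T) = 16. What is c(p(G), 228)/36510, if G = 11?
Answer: 33/12170 ≈ 0.0027116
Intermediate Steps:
c(S, k) = 3 + 6*S
c(p(G), 228)/36510 = (3 + 6*16)/36510 = (3 + 96)*(1/36510) = 99*(1/36510) = 33/12170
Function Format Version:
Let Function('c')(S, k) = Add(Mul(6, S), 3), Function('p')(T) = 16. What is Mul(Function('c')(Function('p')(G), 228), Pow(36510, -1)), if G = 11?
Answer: Rational(33, 12170) ≈ 0.0027116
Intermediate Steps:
Function('c')(S, k) = Add(3, Mul(6, S))
Mul(Function('c')(Function('p')(G), 228), Pow(36510, -1)) = Mul(Add(3, Mul(6, 16)), Pow(36510, -1)) = Mul(Add(3, 96), Rational(1, 36510)) = Mul(99, Rational(1, 36510)) = Rational(33, 12170)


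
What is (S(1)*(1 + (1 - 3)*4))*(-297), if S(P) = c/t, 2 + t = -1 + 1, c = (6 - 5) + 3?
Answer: -4158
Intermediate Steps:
c = 4 (c = 1 + 3 = 4)
t = -2 (t = -2 + (-1 + 1) = -2 + 0 = -2)
S(P) = -2 (S(P) = 4/(-2) = 4*(-½) = -2)
(S(1)*(1 + (1 - 3)*4))*(-297) = -2*(1 + (1 - 3)*4)*(-297) = -2*(1 - 2*4)*(-297) = -2*(1 - 8)*(-297) = -2*(-7)*(-297) = 14*(-297) = -4158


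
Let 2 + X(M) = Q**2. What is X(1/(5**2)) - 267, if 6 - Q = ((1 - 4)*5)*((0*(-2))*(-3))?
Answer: -233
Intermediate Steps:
Q = 6 (Q = 6 - (1 - 4)*5*(0*(-2))*(-3) = 6 - (-3*5)*0*(-3) = 6 - (-15)*0 = 6 - 1*0 = 6 + 0 = 6)
X(M) = 34 (X(M) = -2 + 6**2 = -2 + 36 = 34)
X(1/(5**2)) - 267 = 34 - 267 = -233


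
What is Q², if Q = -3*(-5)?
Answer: 225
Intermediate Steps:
Q = 15
Q² = 15² = 225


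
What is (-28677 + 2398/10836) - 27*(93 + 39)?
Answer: -174680539/5418 ≈ -32241.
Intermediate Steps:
(-28677 + 2398/10836) - 27*(93 + 39) = (-28677 + 2398*(1/10836)) - 27*132 = (-28677 + 1199/5418) - 3564 = -155370787/5418 - 3564 = -174680539/5418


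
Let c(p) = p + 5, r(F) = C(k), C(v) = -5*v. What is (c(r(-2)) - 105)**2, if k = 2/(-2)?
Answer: 9025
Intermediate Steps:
k = -1 (k = 2*(-1/2) = -1)
r(F) = 5 (r(F) = -5*(-1) = 5)
c(p) = 5 + p
(c(r(-2)) - 105)**2 = ((5 + 5) - 105)**2 = (10 - 105)**2 = (-95)**2 = 9025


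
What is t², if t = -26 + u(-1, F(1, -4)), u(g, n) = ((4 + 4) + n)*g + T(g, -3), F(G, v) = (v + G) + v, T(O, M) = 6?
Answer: 441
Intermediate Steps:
F(G, v) = G + 2*v (F(G, v) = (G + v) + v = G + 2*v)
u(g, n) = 6 + g*(8 + n) (u(g, n) = ((4 + 4) + n)*g + 6 = (8 + n)*g + 6 = g*(8 + n) + 6 = 6 + g*(8 + n))
t = -21 (t = -26 + (6 + 8*(-1) - (1 + 2*(-4))) = -26 + (6 - 8 - (1 - 8)) = -26 + (6 - 8 - 1*(-7)) = -26 + (6 - 8 + 7) = -26 + 5 = -21)
t² = (-21)² = 441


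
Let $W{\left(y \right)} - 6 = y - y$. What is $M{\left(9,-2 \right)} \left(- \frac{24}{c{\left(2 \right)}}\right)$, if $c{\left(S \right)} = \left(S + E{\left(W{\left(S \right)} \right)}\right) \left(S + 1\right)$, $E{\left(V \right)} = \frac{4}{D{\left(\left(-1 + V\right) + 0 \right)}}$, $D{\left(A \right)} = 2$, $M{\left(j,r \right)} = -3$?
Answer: $6$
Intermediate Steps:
$W{\left(y \right)} = 6$ ($W{\left(y \right)} = 6 + \left(y - y\right) = 6 + 0 = 6$)
$E{\left(V \right)} = 2$ ($E{\left(V \right)} = \frac{4}{2} = 4 \cdot \frac{1}{2} = 2$)
$c{\left(S \right)} = \left(1 + S\right) \left(2 + S\right)$ ($c{\left(S \right)} = \left(S + 2\right) \left(S + 1\right) = \left(2 + S\right) \left(1 + S\right) = \left(1 + S\right) \left(2 + S\right)$)
$M{\left(9,-2 \right)} \left(- \frac{24}{c{\left(2 \right)}}\right) = - 3 \left(- \frac{24}{2 + 2^{2} + 3 \cdot 2}\right) = - 3 \left(- \frac{24}{2 + 4 + 6}\right) = - 3 \left(- \frac{24}{12}\right) = - 3 \left(\left(-24\right) \frac{1}{12}\right) = \left(-3\right) \left(-2\right) = 6$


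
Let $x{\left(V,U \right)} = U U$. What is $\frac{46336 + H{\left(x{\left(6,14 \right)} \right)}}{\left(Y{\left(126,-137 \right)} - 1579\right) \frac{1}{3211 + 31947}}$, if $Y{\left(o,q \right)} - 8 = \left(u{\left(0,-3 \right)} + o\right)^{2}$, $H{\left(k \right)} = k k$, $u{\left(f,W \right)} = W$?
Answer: $\frac{1489855408}{6779} \approx 2.1978 \cdot 10^{5}$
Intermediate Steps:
$x{\left(V,U \right)} = U^{2}$
$H{\left(k \right)} = k^{2}$
$Y{\left(o,q \right)} = 8 + \left(-3 + o\right)^{2}$
$\frac{46336 + H{\left(x{\left(6,14 \right)} \right)}}{\left(Y{\left(126,-137 \right)} - 1579\right) \frac{1}{3211 + 31947}} = \frac{46336 + \left(14^{2}\right)^{2}}{\left(\left(8 + \left(-3 + 126\right)^{2}\right) - 1579\right) \frac{1}{3211 + 31947}} = \frac{46336 + 196^{2}}{\left(\left(8 + 123^{2}\right) - 1579\right) \frac{1}{35158}} = \frac{46336 + 38416}{\left(\left(8 + 15129\right) - 1579\right) \frac{1}{35158}} = \frac{84752}{\left(15137 - 1579\right) \frac{1}{35158}} = \frac{84752}{13558 \cdot \frac{1}{35158}} = \frac{84752}{\frac{6779}{17579}} = 84752 \cdot \frac{17579}{6779} = \frac{1489855408}{6779}$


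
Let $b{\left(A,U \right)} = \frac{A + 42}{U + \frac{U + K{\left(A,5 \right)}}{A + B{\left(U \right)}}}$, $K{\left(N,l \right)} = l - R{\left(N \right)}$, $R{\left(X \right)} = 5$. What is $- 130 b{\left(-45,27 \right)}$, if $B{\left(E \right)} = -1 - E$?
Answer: $\frac{4745}{324} \approx 14.645$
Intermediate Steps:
$K{\left(N,l \right)} = -5 + l$ ($K{\left(N,l \right)} = l - 5 = -5 + l$)
$b{\left(A,U \right)} = \frac{42 + A}{U + \frac{U}{-1 + A - U}}$ ($b{\left(A,U \right)} = \frac{A + 42}{U + \frac{U + \left(-5 + 5\right)}{A - \left(1 + U\right)}} = \frac{42 + A}{U + \frac{U + 0}{-1 + A - U}} = \frac{42 + A}{U + \frac{U}{-1 + A - U}}$)
$- 130 b{\left(-45,27 \right)} = - 130 \frac{-42 + \left(-45\right)^{2} - 1134 + 41 \left(-45\right) - \left(-45\right) 27}{27 \left(-45 - 27\right)} = - 130 \frac{-42 + 2025 - 1134 - 1845 + 1215}{27 \left(-45 - 27\right)} = - 130 \cdot \frac{1}{27} \frac{1}{-72} \cdot 219 = - 130 \cdot \frac{1}{27} \left(- \frac{1}{72}\right) 219 = \left(-130\right) \left(- \frac{73}{648}\right) = \frac{4745}{324}$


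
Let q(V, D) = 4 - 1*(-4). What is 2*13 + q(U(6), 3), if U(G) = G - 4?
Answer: 34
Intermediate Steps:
U(G) = -4 + G
q(V, D) = 8 (q(V, D) = 4 + 4 = 8)
2*13 + q(U(6), 3) = 2*13 + 8 = 26 + 8 = 34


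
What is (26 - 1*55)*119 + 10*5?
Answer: -3401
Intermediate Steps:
(26 - 1*55)*119 + 10*5 = (26 - 55)*119 + 50 = -29*119 + 50 = -3451 + 50 = -3401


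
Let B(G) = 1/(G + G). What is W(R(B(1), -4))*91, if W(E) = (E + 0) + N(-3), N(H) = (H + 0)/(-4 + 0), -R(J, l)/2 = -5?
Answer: 3913/4 ≈ 978.25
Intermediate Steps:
B(G) = 1/(2*G)
R(J, l) = 10 (R(J, l) = -2*(-5) = 10)
N(H) = -H/4 (N(H) = H/(-4) = H*(-¼) = -H/4)
W(E) = ¾ + E (W(E) = (E + 0) - ¼*(-3) = E + ¾ = ¾ + E)
W(R(B(1), -4))*91 = (¾ + 10)*91 = (43/4)*91 = 3913/4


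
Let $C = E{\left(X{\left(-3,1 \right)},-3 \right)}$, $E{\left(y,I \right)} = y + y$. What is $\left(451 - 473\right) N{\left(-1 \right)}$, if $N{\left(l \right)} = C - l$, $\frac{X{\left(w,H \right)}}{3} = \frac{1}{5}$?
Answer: $- \frac{242}{5} \approx -48.4$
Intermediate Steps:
$X{\left(w,H \right)} = \frac{3}{5}$
$E{\left(y,I \right)} = 2 y$
$C = \frac{6}{5}$ ($C = 2 \cdot \frac{3}{5} = \frac{6}{5} \approx 1.2$)
$N{\left(l \right)} = \frac{6}{5} - l$
$\left(451 - 473\right) N{\left(-1 \right)} = \left(451 - 473\right) \left(\frac{6}{5} - -1\right) = - 22 \left(\frac{6}{5} + 1\right) = \left(-22\right) \frac{11}{5} = - \frac{242}{5}$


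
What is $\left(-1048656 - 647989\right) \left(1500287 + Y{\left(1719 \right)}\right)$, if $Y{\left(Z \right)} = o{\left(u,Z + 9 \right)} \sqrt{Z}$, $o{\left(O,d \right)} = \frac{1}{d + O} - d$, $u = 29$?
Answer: $-2545454437115 + \frac{15453526203825 \sqrt{191}}{1757} \approx -2.4239 \cdot 10^{12}$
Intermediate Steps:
$o{\left(O,d \right)} = \frac{1}{O + d} - d$
$Y{\left(Z \right)} = \frac{\sqrt{Z} \left(-260 - \left(9 + Z\right)^{2} - 29 Z\right)}{38 + Z}$ ($Y{\left(Z \right)} = \frac{1 - \left(Z + 9\right)^{2} - 29 \left(Z + 9\right)}{29 + \left(Z + 9\right)} \sqrt{Z} = \frac{1 - \left(9 + Z\right)^{2} - 29 \left(9 + Z\right)}{29 + \left(9 + Z\right)} \sqrt{Z} = \frac{1 - \left(9 + Z\right)^{2} - \left(261 + 29 Z\right)}{38 + Z} \sqrt{Z} = \frac{-260 - \left(9 + Z\right)^{2} - 29 Z}{38 + Z} \sqrt{Z} = \frac{\sqrt{Z} \left(-260 - \left(9 + Z\right)^{2} - 29 Z\right)}{38 + Z}$)
$\left(-1048656 - 647989\right) \left(1500287 + Y{\left(1719 \right)}\right) = \left(-1048656 - 647989\right) \left(1500287 + \frac{\sqrt{1719} \left(-341 - 1719^{2} - 80793\right)}{38 + 1719}\right) = - 1696645 \left(1500287 + \frac{3 \sqrt{191} \left(-341 - 2954961 - 80793\right)}{1757}\right) = - 1696645 \left(1500287 + 3 \sqrt{191} \cdot \frac{1}{1757} \left(-341 - 2954961 - 80793\right)\right) = - 1696645 \left(1500287 + 3 \sqrt{191} \cdot \frac{1}{1757} \left(-3036095\right)\right) = - 1696645 \left(1500287 - \frac{9108285 \sqrt{191}}{1757}\right) = -2545454437115 + \frac{15453526203825 \sqrt{191}}{1757}$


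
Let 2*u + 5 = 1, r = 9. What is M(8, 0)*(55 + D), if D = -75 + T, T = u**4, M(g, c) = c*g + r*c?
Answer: 0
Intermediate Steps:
u = -2 (u = -5/2 + (1/2)*1 = -5/2 + 1/2 = -2)
M(g, c) = 9*c + c*g (M(g, c) = c*g + 9*c = 9*c + c*g)
T = 16 (T = (-2)**4 = 16)
D = -59 (D = -75 + 16 = -59)
M(8, 0)*(55 + D) = (0*(9 + 8))*(55 - 59) = (0*17)*(-4) = 0*(-4) = 0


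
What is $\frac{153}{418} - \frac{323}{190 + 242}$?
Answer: $- \frac{34459}{90288} \approx -0.38166$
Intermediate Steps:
$\frac{153}{418} - \frac{323}{190 + 242} = 153 \cdot \frac{1}{418} - \frac{323}{432} = \frac{153}{418} - \frac{323}{432} = - \frac{34459}{90288}$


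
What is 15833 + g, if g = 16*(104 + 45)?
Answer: 18217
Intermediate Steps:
g = 2384 (g = 16*149 = 2384)
15833 + g = 15833 + 2384 = 18217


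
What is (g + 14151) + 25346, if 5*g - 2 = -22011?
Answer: 175476/5 ≈ 35095.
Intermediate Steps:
g = -22009/5 (g = 2/5 + (1/5)*(-22011) = 2/5 - 22011/5 = -22009/5 ≈ -4401.8)
(g + 14151) + 25346 = (-22009/5 + 14151) + 25346 = 48746/5 + 25346 = 175476/5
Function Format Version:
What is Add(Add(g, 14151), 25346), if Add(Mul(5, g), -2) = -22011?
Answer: Rational(175476, 5) ≈ 35095.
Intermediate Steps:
g = Rational(-22009, 5) (g = Add(Rational(2, 5), Mul(Rational(1, 5), -22011)) = Add(Rational(2, 5), Rational(-22011, 5)) = Rational(-22009, 5) ≈ -4401.8)
Add(Add(g, 14151), 25346) = Add(Add(Rational(-22009, 5), 14151), 25346) = Add(Rational(48746, 5), 25346) = Rational(175476, 5)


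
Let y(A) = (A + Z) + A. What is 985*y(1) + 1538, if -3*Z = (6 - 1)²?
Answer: -14101/3 ≈ -4700.3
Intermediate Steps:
Z = -25/3 (Z = -(6 - 1)²/3 = -⅓*5² = -⅓*25 = -25/3 ≈ -8.3333)
y(A) = -25/3 + 2*A (y(A) = (A - 25/3) + A = (-25/3 + A) + A = -25/3 + 2*A)
985*y(1) + 1538 = 985*(-25/3 + 2*1) + 1538 = 985*(-25/3 + 2) + 1538 = 985*(-19/3) + 1538 = -18715/3 + 1538 = -14101/3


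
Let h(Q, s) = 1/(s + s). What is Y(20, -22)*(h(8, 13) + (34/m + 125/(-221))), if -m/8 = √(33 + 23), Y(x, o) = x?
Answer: -2330/221 - 85*√14/28 ≈ -21.902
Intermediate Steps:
h(Q, s) = 1/(2*s)
m = -16*√14 (m = -8*√(33 + 23) = -16*√14 ≈ -59.867)
Y(20, -22)*(h(8, 13) + (34/m + 125/(-221))) = 20*((½)/13 + (34/((-16*√14)) + 125/(-221))) = 20*((½)*(1/13) + (34*(-√14/224) + 125*(-1/221))) = 20*(1/26 + (-17*√14/112 - 125/221)) = 20*(1/26 + (-125/221 - 17*√14/112)) = 20*(-233/442 - 17*√14/112) = -2330/221 - 85*√14/28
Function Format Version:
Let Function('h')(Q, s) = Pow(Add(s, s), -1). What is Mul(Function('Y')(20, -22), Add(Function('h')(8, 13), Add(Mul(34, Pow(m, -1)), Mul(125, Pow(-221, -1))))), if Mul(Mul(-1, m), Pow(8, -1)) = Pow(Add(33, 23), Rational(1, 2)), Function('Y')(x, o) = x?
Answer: Add(Rational(-2330, 221), Mul(Rational(-85, 28), Pow(14, Rational(1, 2)))) ≈ -21.902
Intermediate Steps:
Function('h')(Q, s) = Mul(Rational(1, 2), Pow(s, -1)) (Function('h')(Q, s) = Pow(Mul(2, s), -1) = Mul(Rational(1, 2), Pow(s, -1)))
m = Mul(-16, Pow(14, Rational(1, 2))) (m = Mul(-8, Pow(Add(33, 23), Rational(1, 2))) = Mul(-8, Pow(56, Rational(1, 2))) = Mul(-8, Mul(2, Pow(14, Rational(1, 2)))) = Mul(-16, Pow(14, Rational(1, 2))) ≈ -59.867)
Mul(Function('Y')(20, -22), Add(Function('h')(8, 13), Add(Mul(34, Pow(m, -1)), Mul(125, Pow(-221, -1))))) = Mul(20, Add(Mul(Rational(1, 2), Pow(13, -1)), Add(Mul(34, Pow(Mul(-16, Pow(14, Rational(1, 2))), -1)), Mul(125, Pow(-221, -1))))) = Mul(20, Add(Mul(Rational(1, 2), Rational(1, 13)), Add(Mul(34, Mul(Rational(-1, 224), Pow(14, Rational(1, 2)))), Mul(125, Rational(-1, 221))))) = Mul(20, Add(Rational(1, 26), Add(Mul(Rational(-17, 112), Pow(14, Rational(1, 2))), Rational(-125, 221)))) = Mul(20, Add(Rational(1, 26), Add(Rational(-125, 221), Mul(Rational(-17, 112), Pow(14, Rational(1, 2)))))) = Mul(20, Add(Rational(-233, 442), Mul(Rational(-17, 112), Pow(14, Rational(1, 2))))) = Add(Rational(-2330, 221), Mul(Rational(-85, 28), Pow(14, Rational(1, 2))))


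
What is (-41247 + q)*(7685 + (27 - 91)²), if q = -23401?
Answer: -761618088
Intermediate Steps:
(-41247 + q)*(7685 + (27 - 91)²) = (-41247 - 23401)*(7685 + (27 - 91)²) = -64648*(7685 + (-64)²) = -64648*(7685 + 4096) = -64648*11781 = -761618088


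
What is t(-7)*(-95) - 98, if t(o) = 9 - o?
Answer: -1618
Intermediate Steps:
t(-7)*(-95) - 98 = (9 - 1*(-7))*(-95) - 98 = (9 + 7)*(-95) - 98 = 16*(-95) - 98 = -1520 - 98 = -1618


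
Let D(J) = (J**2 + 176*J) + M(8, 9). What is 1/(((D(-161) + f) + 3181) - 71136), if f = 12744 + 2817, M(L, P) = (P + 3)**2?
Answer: -1/54665 ≈ -1.8293e-5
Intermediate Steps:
M(L, P) = (3 + P)**2
f = 15561
D(J) = 144 + J**2 + 176*J (D(J) = (J**2 + 176*J) + (3 + 9)**2 = (J**2 + 176*J) + 12**2 = (J**2 + 176*J) + 144 = 144 + J**2 + 176*J)
1/(((D(-161) + f) + 3181) - 71136) = 1/((((144 + (-161)**2 + 176*(-161)) + 15561) + 3181) - 71136) = 1/((((144 + 25921 - 28336) + 15561) + 3181) - 71136) = 1/(((-2271 + 15561) + 3181) - 71136) = 1/((13290 + 3181) - 71136) = 1/(16471 - 71136) = 1/(-54665) = -1/54665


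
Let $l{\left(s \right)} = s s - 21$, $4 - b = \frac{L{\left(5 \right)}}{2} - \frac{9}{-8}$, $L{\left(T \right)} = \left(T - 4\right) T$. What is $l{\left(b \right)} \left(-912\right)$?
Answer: $\frac{76095}{4} \approx 19024.0$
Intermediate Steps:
$L{\left(T \right)} = T \left(-4 + T\right)$ ($L{\left(T \right)} = \left(-4 + T\right) T = T \left(-4 + T\right)$)
$b = \frac{3}{8}$ ($b = 4 - \left(\frac{5 \left(-4 + 5\right)}{2} - \frac{9}{-8}\right) = 4 - \left(5 \cdot 1 \cdot \frac{1}{2} - - \frac{9}{8}\right) = 4 - \left(5 \cdot \frac{1}{2} + \frac{9}{8}\right) = 4 - \left(\frac{5}{2} + \frac{9}{8}\right) = 4 - \frac{29}{8} = \frac{3}{8} \approx 0.375$)
$l{\left(s \right)} = -21 + s^{2}$ ($l{\left(s \right)} = s^{2} - 21 = -21 + s^{2}$)
$l{\left(b \right)} \left(-912\right) = \left(-21 + \left(\frac{3}{8}\right)^{2}\right) \left(-912\right) = \left(-21 + \frac{9}{64}\right) \left(-912\right) = \left(- \frac{1335}{64}\right) \left(-912\right) = \frac{76095}{4}$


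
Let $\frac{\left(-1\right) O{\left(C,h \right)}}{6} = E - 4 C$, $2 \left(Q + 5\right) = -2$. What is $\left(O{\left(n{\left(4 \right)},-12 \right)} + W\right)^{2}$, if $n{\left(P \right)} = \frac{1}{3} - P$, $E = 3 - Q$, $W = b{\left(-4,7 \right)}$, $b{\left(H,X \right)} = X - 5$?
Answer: $19600$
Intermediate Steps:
$b{\left(H,X \right)} = -5 + X$
$Q = -6$ ($Q = -5 + \frac{1}{2} \left(-2\right) = -5 - 1 = -6$)
$W = 2$ ($W = -5 + 7 = 2$)
$E = 9$ ($E = 3 - -6 = 3 + 6 = 9$)
$n{\left(P \right)} = \frac{1}{3} - P$
$O{\left(C,h \right)} = -54 + 24 C$ ($O{\left(C,h \right)} = - 6 \left(9 - 4 C\right) = -54 + 24 C$)
$\left(O{\left(n{\left(4 \right)},-12 \right)} + W\right)^{2} = \left(\left(-54 + 24 \left(\frac{1}{3} - 4\right)\right) + 2\right)^{2} = \left(\left(-54 + 24 \left(- \frac{11}{3}\right)\right) + 2\right)^{2} = \left(\left(-54 - 88\right) + 2\right)^{2} = \left(-142 + 2\right)^{2} = \left(-140\right)^{2} = 19600$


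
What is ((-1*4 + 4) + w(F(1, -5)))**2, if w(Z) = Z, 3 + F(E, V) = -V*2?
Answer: 49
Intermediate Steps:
F(E, V) = -3 - 2*V (F(E, V) = -3 - V*2 = -3 - 2*V)
((-1*4 + 4) + w(F(1, -5)))**2 = ((-1*4 + 4) + (-3 - 2*(-5)))**2 = ((-4 + 4) + (-3 + 10))**2 = (0 + 7)**2 = 7**2 = 49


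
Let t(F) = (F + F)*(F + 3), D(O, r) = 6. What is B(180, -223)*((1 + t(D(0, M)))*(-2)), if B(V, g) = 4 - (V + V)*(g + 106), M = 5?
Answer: -9183032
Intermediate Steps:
B(V, g) = 4 - 2*V*(106 + g)
t(F) = 2*F*(3 + F) (t(F) = (2*F)*(3 + F) = 2*F*(3 + F))
B(180, -223)*((1 + t(D(0, M)))*(-2)) = (4 - 212*180 - 2*180*(-223))*((1 + 2*6*(3 + 6))*(-2)) = (4 - 38160 + 80280)*((1 + 2*6*9)*(-2)) = 42124*((1 + 108)*(-2)) = 42124*(109*(-2)) = 42124*(-218) = -9183032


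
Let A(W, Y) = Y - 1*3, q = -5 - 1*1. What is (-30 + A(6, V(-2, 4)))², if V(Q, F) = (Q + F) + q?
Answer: 1369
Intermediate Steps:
q = -6 (q = -5 - 1 = -6)
V(Q, F) = -6 + F + Q (V(Q, F) = (Q + F) - 6 = (F + Q) - 6 = -6 + F + Q)
A(W, Y) = -3 + Y (A(W, Y) = Y - 3 = -3 + Y)
(-30 + A(6, V(-2, 4)))² = (-30 + (-3 + (-6 + 4 - 2)))² = (-30 + (-3 - 4))² = (-30 - 7)² = (-37)² = 1369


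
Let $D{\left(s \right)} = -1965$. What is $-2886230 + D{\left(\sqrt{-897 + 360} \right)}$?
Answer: $-2888195$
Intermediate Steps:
$-2886230 + D{\left(\sqrt{-897 + 360} \right)} = -2886230 - 1965 = -2888195$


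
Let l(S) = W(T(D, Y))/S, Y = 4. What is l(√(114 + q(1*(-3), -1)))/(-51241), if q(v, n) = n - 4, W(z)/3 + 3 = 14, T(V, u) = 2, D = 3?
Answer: -33*√109/5585269 ≈ -6.1685e-5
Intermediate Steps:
W(z) = 33 (W(z) = -9 + 3*14 = -9 + 42 = 33)
q(v, n) = -4 + n
l(S) = 33/S
l(√(114 + q(1*(-3), -1)))/(-51241) = (33/(√(114 + (-4 - 1))))/(-51241) = (33/(√(114 - 5)))*(-1/51241) = (33/(√109))*(-1/51241) = (33*(√109/109))*(-1/51241) = (33*√109/109)*(-1/51241) = -33*√109/5585269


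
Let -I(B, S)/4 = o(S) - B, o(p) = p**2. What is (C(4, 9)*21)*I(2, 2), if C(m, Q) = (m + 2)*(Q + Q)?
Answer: -18144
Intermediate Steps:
C(m, Q) = 2*Q*(2 + m) (C(m, Q) = (2 + m)*(2*Q) = 2*Q*(2 + m))
I(B, S) = -4*S**2 + 4*B (I(B, S) = -4*(S**2 - B) = -4*S**2 + 4*B)
(C(4, 9)*21)*I(2, 2) = ((2*9*(2 + 4))*21)*(-4*2**2 + 4*2) = ((2*9*6)*21)*(-4*4 + 8) = (108*21)*(-16 + 8) = 2268*(-8) = -18144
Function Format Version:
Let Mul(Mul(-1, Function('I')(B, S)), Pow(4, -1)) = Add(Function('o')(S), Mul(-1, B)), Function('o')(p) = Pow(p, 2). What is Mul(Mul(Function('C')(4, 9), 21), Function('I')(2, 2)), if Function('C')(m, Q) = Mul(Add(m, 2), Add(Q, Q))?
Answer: -18144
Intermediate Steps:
Function('C')(m, Q) = Mul(2, Q, Add(2, m)) (Function('C')(m, Q) = Mul(Add(2, m), Mul(2, Q)) = Mul(2, Q, Add(2, m)))
Function('I')(B, S) = Add(Mul(-4, Pow(S, 2)), Mul(4, B)) (Function('I')(B, S) = Mul(-4, Add(Pow(S, 2), Mul(-1, B))) = Add(Mul(-4, Pow(S, 2)), Mul(4, B)))
Mul(Mul(Function('C')(4, 9), 21), Function('I')(2, 2)) = Mul(Mul(Mul(2, 9, Add(2, 4)), 21), Add(Mul(-4, Pow(2, 2)), Mul(4, 2))) = Mul(Mul(Mul(2, 9, 6), 21), Add(Mul(-4, 4), 8)) = Mul(Mul(108, 21), Add(-16, 8)) = Mul(2268, -8) = -18144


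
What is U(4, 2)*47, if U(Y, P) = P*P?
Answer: 188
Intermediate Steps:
U(Y, P) = P**2
U(4, 2)*47 = 2**2*47 = 4*47 = 188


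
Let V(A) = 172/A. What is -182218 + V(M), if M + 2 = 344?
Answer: -31159192/171 ≈ -1.8222e+5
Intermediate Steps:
M = 342 (M = -2 + 344 = 342)
-182218 + V(M) = -182218 + 172/342 = -182218 + 172*(1/342) = -182218 + 86/171 = -31159192/171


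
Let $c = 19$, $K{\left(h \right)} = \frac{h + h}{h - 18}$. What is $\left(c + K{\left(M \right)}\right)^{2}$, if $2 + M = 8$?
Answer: $324$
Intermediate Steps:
$M = 6$ ($M = -2 + 8 = 6$)
$K{\left(h \right)} = \frac{2 h}{-18 + h}$
$\left(c + K{\left(M \right)}\right)^{2} = \left(19 + 2 \cdot 6 \frac{1}{-18 + 6}\right)^{2} = \left(19 + 2 \cdot 6 \frac{1}{-12}\right)^{2} = \left(19 + 2 \cdot 6 \left(- \frac{1}{12}\right)\right)^{2} = \left(19 - 1\right)^{2} = 18^{2} = 324$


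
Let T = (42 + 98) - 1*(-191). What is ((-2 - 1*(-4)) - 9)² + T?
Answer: 380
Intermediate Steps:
T = 331 (T = 140 + 191 = 331)
((-2 - 1*(-4)) - 9)² + T = ((-2 - 1*(-4)) - 9)² + 331 = ((-2 + 4) - 9)² + 331 = (2 - 9)² + 331 = (-7)² + 331 = 49 + 331 = 380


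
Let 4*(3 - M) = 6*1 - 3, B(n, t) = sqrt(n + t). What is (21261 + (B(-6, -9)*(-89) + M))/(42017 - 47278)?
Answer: -85053/21044 + 89*I*sqrt(15)/5261 ≈ -4.0417 + 0.065519*I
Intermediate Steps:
M = 9/4 (M = 3 - (6*1 - 3)/4 = 3 - (6 - 3)/4 = 3 - 1/4*3 = 3 - 3/4 = 9/4 ≈ 2.2500)
(21261 + (B(-6, -9)*(-89) + M))/(42017 - 47278) = (21261 + (sqrt(-6 - 9)*(-89) + 9/4))/(42017 - 47278) = (21261 + (sqrt(-15)*(-89) + 9/4))/(-5261) = (21261 + ((I*sqrt(15))*(-89) + 9/4))*(-1/5261) = (21261 + (-89*I*sqrt(15) + 9/4))*(-1/5261) = (21261 + (9/4 - 89*I*sqrt(15)))*(-1/5261) = (85053/4 - 89*I*sqrt(15))*(-1/5261) = -85053/21044 + 89*I*sqrt(15)/5261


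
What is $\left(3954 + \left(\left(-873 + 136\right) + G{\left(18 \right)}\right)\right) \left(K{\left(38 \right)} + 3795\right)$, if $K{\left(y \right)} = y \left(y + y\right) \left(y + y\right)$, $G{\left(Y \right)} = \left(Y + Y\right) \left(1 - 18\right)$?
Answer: $581652215$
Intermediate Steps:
$G{\left(Y \right)} = - 34 Y$ ($G{\left(Y \right)} = 2 Y \left(-17\right) = - 34 Y$)
$K{\left(y \right)} = 4 y^{3}$ ($K{\left(y \right)} = y 2 y 2 y = y 4 y^{2} = 4 y^{3}$)
$\left(3954 + \left(\left(-873 + 136\right) + G{\left(18 \right)}\right)\right) \left(K{\left(38 \right)} + 3795\right) = \left(3954 + \left(\left(-873 + 136\right) - 612\right)\right) \left(4 \cdot 38^{3} + 3795\right) = \left(3954 - 1349\right) \left(4 \cdot 54872 + 3795\right) = \left(3954 - 1349\right) \left(219488 + 3795\right) = 2605 \cdot 223283 = 581652215$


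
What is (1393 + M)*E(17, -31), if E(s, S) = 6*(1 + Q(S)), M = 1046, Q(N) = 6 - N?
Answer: 556092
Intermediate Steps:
E(s, S) = 42 - 6*S (E(s, S) = 6*(1 + (6 - S)) = 6*(7 - S) = 42 - 6*S)
(1393 + M)*E(17, -31) = (1393 + 1046)*(42 - 6*(-31)) = 2439*(42 + 186) = 2439*228 = 556092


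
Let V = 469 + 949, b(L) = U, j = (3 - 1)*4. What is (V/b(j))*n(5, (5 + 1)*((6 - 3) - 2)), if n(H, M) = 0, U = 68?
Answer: 0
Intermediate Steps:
j = 8 (j = 2*4 = 8)
b(L) = 68
V = 1418
(V/b(j))*n(5, (5 + 1)*((6 - 3) - 2)) = (1418/68)*0 = (1418*(1/68))*0 = (709/34)*0 = 0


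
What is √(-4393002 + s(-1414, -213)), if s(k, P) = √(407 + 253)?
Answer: √(-4393002 + 2*√165) ≈ 2095.9*I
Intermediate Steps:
s(k, P) = 2*√165 (s(k, P) = √660 = 2*√165)
√(-4393002 + s(-1414, -213)) = √(-4393002 + 2*√165)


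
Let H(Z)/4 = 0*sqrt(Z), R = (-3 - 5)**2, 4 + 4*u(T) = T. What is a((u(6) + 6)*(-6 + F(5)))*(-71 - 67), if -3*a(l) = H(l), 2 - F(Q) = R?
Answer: 0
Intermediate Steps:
u(T) = -1 + T/4
R = 64 (R = (-8)**2 = 64)
H(Z) = 0 (H(Z) = 4*(0*sqrt(Z)) = 4*0 = 0)
F(Q) = -62 (F(Q) = 2 - 1*64 = 2 - 64 = -62)
a(l) = 0 (a(l) = -1/3*0 = 0)
a((u(6) + 6)*(-6 + F(5)))*(-71 - 67) = 0*(-71 - 67) = 0*(-138) = 0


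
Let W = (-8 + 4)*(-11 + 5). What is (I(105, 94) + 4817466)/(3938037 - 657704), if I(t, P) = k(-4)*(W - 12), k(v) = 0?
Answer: 4817466/3280333 ≈ 1.4686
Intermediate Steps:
W = 24 (W = -4*(-6) = 24)
I(t, P) = 0 (I(t, P) = 0*(24 - 12) = 0*12 = 0)
(I(105, 94) + 4817466)/(3938037 - 657704) = (0 + 4817466)/(3938037 - 657704) = 4817466/3280333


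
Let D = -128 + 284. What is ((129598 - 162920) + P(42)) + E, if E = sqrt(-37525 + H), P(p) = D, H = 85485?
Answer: -33166 + 2*sqrt(11990) ≈ -32947.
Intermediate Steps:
D = 156
P(p) = 156
E = 2*sqrt(11990) (E = sqrt(-37525 + 85485) = sqrt(47960) = 2*sqrt(11990) ≈ 219.00)
((129598 - 162920) + P(42)) + E = ((129598 - 162920) + 156) + 2*sqrt(11990) = (-33322 + 156) + 2*sqrt(11990) = -33166 + 2*sqrt(11990)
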